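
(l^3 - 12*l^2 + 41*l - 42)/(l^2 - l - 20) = (-l^3 + 12*l^2 - 41*l + 42)/(-l^2 + l + 20)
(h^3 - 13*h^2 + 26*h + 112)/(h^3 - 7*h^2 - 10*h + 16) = (h - 7)/(h - 1)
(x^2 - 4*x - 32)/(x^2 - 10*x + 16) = (x + 4)/(x - 2)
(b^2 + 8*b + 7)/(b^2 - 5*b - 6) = (b + 7)/(b - 6)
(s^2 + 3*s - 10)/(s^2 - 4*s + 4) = (s + 5)/(s - 2)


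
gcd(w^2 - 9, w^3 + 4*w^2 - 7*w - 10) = 1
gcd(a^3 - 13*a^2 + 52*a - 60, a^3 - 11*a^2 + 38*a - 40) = a^2 - 7*a + 10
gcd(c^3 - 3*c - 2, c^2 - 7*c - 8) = c + 1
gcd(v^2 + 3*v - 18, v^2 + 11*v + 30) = v + 6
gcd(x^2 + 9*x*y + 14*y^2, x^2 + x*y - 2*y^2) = x + 2*y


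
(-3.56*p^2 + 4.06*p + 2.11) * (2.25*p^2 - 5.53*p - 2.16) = -8.01*p^4 + 28.8218*p^3 - 10.0147*p^2 - 20.4379*p - 4.5576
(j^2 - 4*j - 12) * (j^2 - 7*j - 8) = j^4 - 11*j^3 + 8*j^2 + 116*j + 96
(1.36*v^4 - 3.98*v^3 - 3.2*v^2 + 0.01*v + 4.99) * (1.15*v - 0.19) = 1.564*v^5 - 4.8354*v^4 - 2.9238*v^3 + 0.6195*v^2 + 5.7366*v - 0.9481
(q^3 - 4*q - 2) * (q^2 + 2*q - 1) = q^5 + 2*q^4 - 5*q^3 - 10*q^2 + 2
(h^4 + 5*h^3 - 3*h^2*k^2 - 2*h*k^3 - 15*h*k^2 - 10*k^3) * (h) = h^5 + 5*h^4 - 3*h^3*k^2 - 2*h^2*k^3 - 15*h^2*k^2 - 10*h*k^3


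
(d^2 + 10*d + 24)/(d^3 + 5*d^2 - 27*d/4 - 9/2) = 4*(d + 4)/(4*d^2 - 4*d - 3)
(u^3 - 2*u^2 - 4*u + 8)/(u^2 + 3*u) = (u^3 - 2*u^2 - 4*u + 8)/(u*(u + 3))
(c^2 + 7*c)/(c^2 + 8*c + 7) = c/(c + 1)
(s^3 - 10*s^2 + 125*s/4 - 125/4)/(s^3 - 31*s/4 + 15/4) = (2*s^2 - 15*s + 25)/(2*s^2 + 5*s - 3)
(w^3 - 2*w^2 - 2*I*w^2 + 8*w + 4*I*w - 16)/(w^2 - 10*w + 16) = (w^2 - 2*I*w + 8)/(w - 8)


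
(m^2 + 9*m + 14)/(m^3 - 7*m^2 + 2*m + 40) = (m + 7)/(m^2 - 9*m + 20)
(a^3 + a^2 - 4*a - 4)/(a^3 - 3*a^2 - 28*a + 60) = (a^2 + 3*a + 2)/(a^2 - a - 30)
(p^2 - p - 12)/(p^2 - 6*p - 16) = (-p^2 + p + 12)/(-p^2 + 6*p + 16)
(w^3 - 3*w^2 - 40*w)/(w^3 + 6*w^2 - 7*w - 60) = w*(w - 8)/(w^2 + w - 12)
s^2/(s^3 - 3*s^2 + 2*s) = s/(s^2 - 3*s + 2)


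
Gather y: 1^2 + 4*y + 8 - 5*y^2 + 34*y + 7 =-5*y^2 + 38*y + 16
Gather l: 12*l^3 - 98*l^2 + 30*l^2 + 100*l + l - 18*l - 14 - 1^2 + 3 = 12*l^3 - 68*l^2 + 83*l - 12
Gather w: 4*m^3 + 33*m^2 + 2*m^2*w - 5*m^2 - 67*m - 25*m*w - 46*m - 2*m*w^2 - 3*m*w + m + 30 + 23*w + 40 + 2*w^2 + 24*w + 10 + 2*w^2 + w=4*m^3 + 28*m^2 - 112*m + w^2*(4 - 2*m) + w*(2*m^2 - 28*m + 48) + 80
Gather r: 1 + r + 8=r + 9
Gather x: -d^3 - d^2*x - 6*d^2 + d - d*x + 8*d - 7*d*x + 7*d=-d^3 - 6*d^2 + 16*d + x*(-d^2 - 8*d)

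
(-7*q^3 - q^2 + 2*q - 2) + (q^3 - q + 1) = -6*q^3 - q^2 + q - 1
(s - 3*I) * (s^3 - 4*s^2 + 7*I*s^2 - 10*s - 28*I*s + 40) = s^4 - 4*s^3 + 4*I*s^3 + 11*s^2 - 16*I*s^2 - 44*s + 30*I*s - 120*I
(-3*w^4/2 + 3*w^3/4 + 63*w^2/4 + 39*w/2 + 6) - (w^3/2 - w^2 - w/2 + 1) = -3*w^4/2 + w^3/4 + 67*w^2/4 + 20*w + 5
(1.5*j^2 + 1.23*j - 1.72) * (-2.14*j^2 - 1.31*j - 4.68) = -3.21*j^4 - 4.5972*j^3 - 4.9505*j^2 - 3.5032*j + 8.0496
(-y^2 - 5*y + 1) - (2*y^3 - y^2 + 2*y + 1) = -2*y^3 - 7*y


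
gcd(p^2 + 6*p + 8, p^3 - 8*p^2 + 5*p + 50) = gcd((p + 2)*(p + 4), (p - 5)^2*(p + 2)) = p + 2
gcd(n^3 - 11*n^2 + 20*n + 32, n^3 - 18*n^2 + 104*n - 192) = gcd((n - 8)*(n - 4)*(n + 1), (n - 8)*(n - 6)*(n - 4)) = n^2 - 12*n + 32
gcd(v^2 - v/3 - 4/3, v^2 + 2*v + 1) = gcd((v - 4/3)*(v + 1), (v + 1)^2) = v + 1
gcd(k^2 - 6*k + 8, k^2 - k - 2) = k - 2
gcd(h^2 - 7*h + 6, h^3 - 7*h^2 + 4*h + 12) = h - 6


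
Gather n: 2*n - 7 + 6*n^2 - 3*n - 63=6*n^2 - n - 70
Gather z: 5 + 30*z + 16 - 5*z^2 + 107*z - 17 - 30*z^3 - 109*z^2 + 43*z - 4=-30*z^3 - 114*z^2 + 180*z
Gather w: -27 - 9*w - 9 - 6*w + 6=-15*w - 30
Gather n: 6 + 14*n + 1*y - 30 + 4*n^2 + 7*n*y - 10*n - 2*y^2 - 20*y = 4*n^2 + n*(7*y + 4) - 2*y^2 - 19*y - 24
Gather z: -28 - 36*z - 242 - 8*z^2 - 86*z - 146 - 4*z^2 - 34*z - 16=-12*z^2 - 156*z - 432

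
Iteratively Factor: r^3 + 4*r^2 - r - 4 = (r - 1)*(r^2 + 5*r + 4) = (r - 1)*(r + 1)*(r + 4)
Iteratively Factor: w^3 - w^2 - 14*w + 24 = (w + 4)*(w^2 - 5*w + 6) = (w - 3)*(w + 4)*(w - 2)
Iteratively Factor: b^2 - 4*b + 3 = (b - 1)*(b - 3)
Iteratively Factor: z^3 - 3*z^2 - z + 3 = (z + 1)*(z^2 - 4*z + 3) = (z - 3)*(z + 1)*(z - 1)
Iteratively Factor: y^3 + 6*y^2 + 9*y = (y + 3)*(y^2 + 3*y) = y*(y + 3)*(y + 3)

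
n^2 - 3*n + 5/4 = (n - 5/2)*(n - 1/2)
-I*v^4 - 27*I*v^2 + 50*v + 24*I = (v - 6*I)*(v + I)*(v + 4*I)*(-I*v + 1)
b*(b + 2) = b^2 + 2*b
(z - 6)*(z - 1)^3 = z^4 - 9*z^3 + 21*z^2 - 19*z + 6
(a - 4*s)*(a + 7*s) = a^2 + 3*a*s - 28*s^2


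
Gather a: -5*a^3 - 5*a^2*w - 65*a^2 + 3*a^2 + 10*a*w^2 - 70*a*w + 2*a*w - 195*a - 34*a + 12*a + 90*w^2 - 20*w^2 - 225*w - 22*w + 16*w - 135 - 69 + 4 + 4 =-5*a^3 + a^2*(-5*w - 62) + a*(10*w^2 - 68*w - 217) + 70*w^2 - 231*w - 196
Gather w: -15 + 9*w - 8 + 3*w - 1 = 12*w - 24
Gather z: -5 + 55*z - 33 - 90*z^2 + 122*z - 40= -90*z^2 + 177*z - 78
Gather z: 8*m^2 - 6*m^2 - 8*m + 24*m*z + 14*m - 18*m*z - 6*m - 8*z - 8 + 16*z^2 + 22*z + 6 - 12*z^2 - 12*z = 2*m^2 + 4*z^2 + z*(6*m + 2) - 2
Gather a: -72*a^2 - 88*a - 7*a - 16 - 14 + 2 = -72*a^2 - 95*a - 28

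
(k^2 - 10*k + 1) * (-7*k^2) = -7*k^4 + 70*k^3 - 7*k^2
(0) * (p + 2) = 0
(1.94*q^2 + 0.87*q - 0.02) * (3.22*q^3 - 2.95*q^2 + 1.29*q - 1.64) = 6.2468*q^5 - 2.9216*q^4 - 0.1283*q^3 - 2.0003*q^2 - 1.4526*q + 0.0328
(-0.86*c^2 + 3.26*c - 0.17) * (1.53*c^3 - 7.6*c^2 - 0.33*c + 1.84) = -1.3158*c^5 + 11.5238*c^4 - 24.7523*c^3 - 1.3662*c^2 + 6.0545*c - 0.3128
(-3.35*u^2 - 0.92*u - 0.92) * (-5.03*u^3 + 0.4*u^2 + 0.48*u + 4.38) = 16.8505*u^5 + 3.2876*u^4 + 2.6516*u^3 - 15.4826*u^2 - 4.4712*u - 4.0296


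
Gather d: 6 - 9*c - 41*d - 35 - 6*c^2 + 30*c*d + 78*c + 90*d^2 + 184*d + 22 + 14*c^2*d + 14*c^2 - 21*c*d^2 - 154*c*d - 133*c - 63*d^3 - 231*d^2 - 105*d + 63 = 8*c^2 - 64*c - 63*d^3 + d^2*(-21*c - 141) + d*(14*c^2 - 124*c + 38) + 56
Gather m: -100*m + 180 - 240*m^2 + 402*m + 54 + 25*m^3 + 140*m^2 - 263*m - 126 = 25*m^3 - 100*m^2 + 39*m + 108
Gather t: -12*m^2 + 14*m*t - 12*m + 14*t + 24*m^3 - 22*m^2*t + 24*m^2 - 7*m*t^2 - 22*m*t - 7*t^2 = 24*m^3 + 12*m^2 - 12*m + t^2*(-7*m - 7) + t*(-22*m^2 - 8*m + 14)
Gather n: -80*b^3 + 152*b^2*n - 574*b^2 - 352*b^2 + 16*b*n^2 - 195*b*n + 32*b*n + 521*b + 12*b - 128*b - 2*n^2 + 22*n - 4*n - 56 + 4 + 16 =-80*b^3 - 926*b^2 + 405*b + n^2*(16*b - 2) + n*(152*b^2 - 163*b + 18) - 36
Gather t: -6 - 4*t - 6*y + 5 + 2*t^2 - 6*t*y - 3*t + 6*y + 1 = 2*t^2 + t*(-6*y - 7)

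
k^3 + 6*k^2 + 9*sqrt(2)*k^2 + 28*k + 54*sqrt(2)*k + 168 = (k + 6)*(k + 2*sqrt(2))*(k + 7*sqrt(2))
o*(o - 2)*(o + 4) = o^3 + 2*o^2 - 8*o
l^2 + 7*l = l*(l + 7)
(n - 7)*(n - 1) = n^2 - 8*n + 7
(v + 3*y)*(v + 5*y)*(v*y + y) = v^3*y + 8*v^2*y^2 + v^2*y + 15*v*y^3 + 8*v*y^2 + 15*y^3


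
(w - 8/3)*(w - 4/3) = w^2 - 4*w + 32/9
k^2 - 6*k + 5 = (k - 5)*(k - 1)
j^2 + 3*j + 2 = (j + 1)*(j + 2)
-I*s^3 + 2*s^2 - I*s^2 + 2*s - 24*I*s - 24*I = (s - 4*I)*(s + 6*I)*(-I*s - I)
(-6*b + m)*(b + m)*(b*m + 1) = -6*b^3*m - 5*b^2*m^2 - 6*b^2 + b*m^3 - 5*b*m + m^2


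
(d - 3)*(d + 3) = d^2 - 9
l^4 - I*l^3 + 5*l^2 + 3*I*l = l*(l - 3*I)*(l + I)^2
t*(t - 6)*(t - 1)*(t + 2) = t^4 - 5*t^3 - 8*t^2 + 12*t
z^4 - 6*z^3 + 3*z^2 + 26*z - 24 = (z - 4)*(z - 3)*(z - 1)*(z + 2)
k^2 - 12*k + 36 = (k - 6)^2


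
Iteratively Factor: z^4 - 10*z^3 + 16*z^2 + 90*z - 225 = (z + 3)*(z^3 - 13*z^2 + 55*z - 75) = (z - 3)*(z + 3)*(z^2 - 10*z + 25) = (z - 5)*(z - 3)*(z + 3)*(z - 5)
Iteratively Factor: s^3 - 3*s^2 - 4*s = (s - 4)*(s^2 + s) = (s - 4)*(s + 1)*(s)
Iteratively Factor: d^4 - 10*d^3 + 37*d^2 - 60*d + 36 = (d - 3)*(d^3 - 7*d^2 + 16*d - 12) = (d - 3)^2*(d^2 - 4*d + 4) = (d - 3)^2*(d - 2)*(d - 2)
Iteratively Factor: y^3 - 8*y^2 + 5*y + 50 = (y - 5)*(y^2 - 3*y - 10) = (y - 5)^2*(y + 2)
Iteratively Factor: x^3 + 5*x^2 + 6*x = (x)*(x^2 + 5*x + 6) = x*(x + 2)*(x + 3)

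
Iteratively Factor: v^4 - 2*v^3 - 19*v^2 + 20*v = (v + 4)*(v^3 - 6*v^2 + 5*v) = v*(v + 4)*(v^2 - 6*v + 5) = v*(v - 1)*(v + 4)*(v - 5)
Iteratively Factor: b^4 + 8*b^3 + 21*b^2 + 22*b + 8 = (b + 4)*(b^3 + 4*b^2 + 5*b + 2) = (b + 1)*(b + 4)*(b^2 + 3*b + 2) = (b + 1)*(b + 2)*(b + 4)*(b + 1)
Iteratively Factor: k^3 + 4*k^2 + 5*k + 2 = (k + 1)*(k^2 + 3*k + 2) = (k + 1)*(k + 2)*(k + 1)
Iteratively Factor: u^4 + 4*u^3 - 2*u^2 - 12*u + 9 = (u + 3)*(u^3 + u^2 - 5*u + 3) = (u - 1)*(u + 3)*(u^2 + 2*u - 3) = (u - 1)^2*(u + 3)*(u + 3)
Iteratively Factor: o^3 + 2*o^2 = (o)*(o^2 + 2*o) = o^2*(o + 2)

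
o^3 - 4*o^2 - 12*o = o*(o - 6)*(o + 2)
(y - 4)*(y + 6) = y^2 + 2*y - 24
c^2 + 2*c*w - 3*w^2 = (c - w)*(c + 3*w)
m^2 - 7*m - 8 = (m - 8)*(m + 1)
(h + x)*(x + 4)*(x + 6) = h*x^2 + 10*h*x + 24*h + x^3 + 10*x^2 + 24*x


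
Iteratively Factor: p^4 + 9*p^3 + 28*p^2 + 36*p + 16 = (p + 4)*(p^3 + 5*p^2 + 8*p + 4) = (p + 2)*(p + 4)*(p^2 + 3*p + 2) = (p + 2)^2*(p + 4)*(p + 1)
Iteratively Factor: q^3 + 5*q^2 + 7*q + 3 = (q + 3)*(q^2 + 2*q + 1) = (q + 1)*(q + 3)*(q + 1)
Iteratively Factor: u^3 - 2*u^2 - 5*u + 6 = (u - 3)*(u^2 + u - 2) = (u - 3)*(u - 1)*(u + 2)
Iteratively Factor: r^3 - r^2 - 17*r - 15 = (r + 1)*(r^2 - 2*r - 15) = (r + 1)*(r + 3)*(r - 5)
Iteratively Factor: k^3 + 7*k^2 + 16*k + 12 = (k + 2)*(k^2 + 5*k + 6) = (k + 2)*(k + 3)*(k + 2)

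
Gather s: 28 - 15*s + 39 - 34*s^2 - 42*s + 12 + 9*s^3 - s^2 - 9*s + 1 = 9*s^3 - 35*s^2 - 66*s + 80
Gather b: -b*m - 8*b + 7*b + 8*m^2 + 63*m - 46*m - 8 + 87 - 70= b*(-m - 1) + 8*m^2 + 17*m + 9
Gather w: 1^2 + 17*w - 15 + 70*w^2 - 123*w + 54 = 70*w^2 - 106*w + 40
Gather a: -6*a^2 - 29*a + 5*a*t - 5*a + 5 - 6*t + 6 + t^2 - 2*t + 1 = -6*a^2 + a*(5*t - 34) + t^2 - 8*t + 12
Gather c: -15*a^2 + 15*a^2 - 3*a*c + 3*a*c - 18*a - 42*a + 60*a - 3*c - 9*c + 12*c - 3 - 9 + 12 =0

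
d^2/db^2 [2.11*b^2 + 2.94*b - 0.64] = 4.22000000000000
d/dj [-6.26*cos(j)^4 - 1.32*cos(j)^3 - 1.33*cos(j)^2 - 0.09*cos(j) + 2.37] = (25.04*cos(j)^3 + 3.96*cos(j)^2 + 2.66*cos(j) + 0.09)*sin(j)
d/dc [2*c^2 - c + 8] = 4*c - 1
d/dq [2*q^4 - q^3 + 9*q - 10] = 8*q^3 - 3*q^2 + 9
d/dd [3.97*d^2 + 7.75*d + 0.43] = 7.94*d + 7.75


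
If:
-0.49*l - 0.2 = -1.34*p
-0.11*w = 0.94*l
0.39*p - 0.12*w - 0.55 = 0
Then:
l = 0.42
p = 0.30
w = -3.60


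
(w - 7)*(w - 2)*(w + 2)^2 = w^4 - 5*w^3 - 18*w^2 + 20*w + 56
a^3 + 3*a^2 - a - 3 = (a - 1)*(a + 1)*(a + 3)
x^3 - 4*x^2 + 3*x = x*(x - 3)*(x - 1)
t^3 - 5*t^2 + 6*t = t*(t - 3)*(t - 2)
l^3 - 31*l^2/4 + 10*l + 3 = (l - 6)*(l - 2)*(l + 1/4)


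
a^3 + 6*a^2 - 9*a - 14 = (a - 2)*(a + 1)*(a + 7)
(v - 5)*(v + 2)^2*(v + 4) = v^4 + 3*v^3 - 20*v^2 - 84*v - 80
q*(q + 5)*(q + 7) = q^3 + 12*q^2 + 35*q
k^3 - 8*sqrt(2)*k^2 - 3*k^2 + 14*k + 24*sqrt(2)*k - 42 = (k - 3)*(k - 7*sqrt(2))*(k - sqrt(2))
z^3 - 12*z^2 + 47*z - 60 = (z - 5)*(z - 4)*(z - 3)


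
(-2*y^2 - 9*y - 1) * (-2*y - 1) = 4*y^3 + 20*y^2 + 11*y + 1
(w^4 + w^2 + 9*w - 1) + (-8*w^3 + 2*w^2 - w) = w^4 - 8*w^3 + 3*w^2 + 8*w - 1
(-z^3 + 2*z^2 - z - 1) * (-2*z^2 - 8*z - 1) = 2*z^5 + 4*z^4 - 13*z^3 + 8*z^2 + 9*z + 1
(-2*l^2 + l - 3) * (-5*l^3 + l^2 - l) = 10*l^5 - 7*l^4 + 18*l^3 - 4*l^2 + 3*l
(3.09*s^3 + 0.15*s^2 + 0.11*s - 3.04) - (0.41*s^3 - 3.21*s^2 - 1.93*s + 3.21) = 2.68*s^3 + 3.36*s^2 + 2.04*s - 6.25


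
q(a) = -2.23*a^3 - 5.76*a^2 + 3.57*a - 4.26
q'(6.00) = -306.39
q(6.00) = -671.88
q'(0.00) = 3.57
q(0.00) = -4.26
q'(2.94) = -88.12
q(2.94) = -100.22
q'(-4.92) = -101.69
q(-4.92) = 104.33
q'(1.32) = -23.29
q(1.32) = -14.71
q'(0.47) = -3.32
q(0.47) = -4.09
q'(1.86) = -41.00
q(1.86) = -31.90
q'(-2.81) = -16.88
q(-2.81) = -10.29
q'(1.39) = -25.37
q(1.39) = -16.42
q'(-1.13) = 8.05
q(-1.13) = -12.43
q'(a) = -6.69*a^2 - 11.52*a + 3.57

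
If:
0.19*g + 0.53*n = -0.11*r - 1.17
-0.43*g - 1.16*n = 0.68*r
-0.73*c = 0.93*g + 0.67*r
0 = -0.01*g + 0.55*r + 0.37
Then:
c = -165.91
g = 129.02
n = -48.81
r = 1.67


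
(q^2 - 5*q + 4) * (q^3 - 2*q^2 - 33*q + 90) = q^5 - 7*q^4 - 19*q^3 + 247*q^2 - 582*q + 360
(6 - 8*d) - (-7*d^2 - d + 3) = 7*d^2 - 7*d + 3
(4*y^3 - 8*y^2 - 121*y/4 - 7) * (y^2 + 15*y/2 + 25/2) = 4*y^5 + 22*y^4 - 161*y^3/4 - 2671*y^2/8 - 3445*y/8 - 175/2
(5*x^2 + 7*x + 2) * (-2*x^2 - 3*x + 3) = -10*x^4 - 29*x^3 - 10*x^2 + 15*x + 6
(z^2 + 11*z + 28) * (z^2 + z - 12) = z^4 + 12*z^3 + 27*z^2 - 104*z - 336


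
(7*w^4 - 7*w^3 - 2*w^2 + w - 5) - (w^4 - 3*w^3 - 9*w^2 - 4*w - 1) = 6*w^4 - 4*w^3 + 7*w^2 + 5*w - 4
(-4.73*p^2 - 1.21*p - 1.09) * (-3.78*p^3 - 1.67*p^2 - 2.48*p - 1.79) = 17.8794*p^5 + 12.4729*p^4 + 17.8713*p^3 + 13.2878*p^2 + 4.8691*p + 1.9511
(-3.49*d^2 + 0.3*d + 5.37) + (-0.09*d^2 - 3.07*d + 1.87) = -3.58*d^2 - 2.77*d + 7.24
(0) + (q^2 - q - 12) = q^2 - q - 12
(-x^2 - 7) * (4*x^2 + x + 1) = -4*x^4 - x^3 - 29*x^2 - 7*x - 7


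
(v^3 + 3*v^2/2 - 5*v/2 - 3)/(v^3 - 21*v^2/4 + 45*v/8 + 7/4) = 4*(2*v^3 + 3*v^2 - 5*v - 6)/(8*v^3 - 42*v^2 + 45*v + 14)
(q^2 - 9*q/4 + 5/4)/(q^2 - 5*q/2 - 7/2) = (-4*q^2 + 9*q - 5)/(2*(-2*q^2 + 5*q + 7))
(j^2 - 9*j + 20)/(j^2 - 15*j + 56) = (j^2 - 9*j + 20)/(j^2 - 15*j + 56)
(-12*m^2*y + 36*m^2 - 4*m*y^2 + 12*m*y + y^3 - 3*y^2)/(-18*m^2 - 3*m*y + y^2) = (2*m*y - 6*m + y^2 - 3*y)/(3*m + y)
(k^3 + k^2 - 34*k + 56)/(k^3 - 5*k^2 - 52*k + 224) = (k - 2)/(k - 8)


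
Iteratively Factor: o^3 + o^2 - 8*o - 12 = (o + 2)*(o^2 - o - 6) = (o - 3)*(o + 2)*(o + 2)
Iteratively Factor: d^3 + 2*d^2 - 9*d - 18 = (d + 2)*(d^2 - 9) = (d - 3)*(d + 2)*(d + 3)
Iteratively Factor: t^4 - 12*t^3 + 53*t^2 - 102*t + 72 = (t - 3)*(t^3 - 9*t^2 + 26*t - 24) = (t - 3)*(t - 2)*(t^2 - 7*t + 12) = (t - 4)*(t - 3)*(t - 2)*(t - 3)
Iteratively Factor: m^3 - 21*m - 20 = (m + 4)*(m^2 - 4*m - 5) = (m - 5)*(m + 4)*(m + 1)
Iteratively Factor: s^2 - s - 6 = (s - 3)*(s + 2)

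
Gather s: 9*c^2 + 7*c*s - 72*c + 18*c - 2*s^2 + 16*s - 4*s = 9*c^2 - 54*c - 2*s^2 + s*(7*c + 12)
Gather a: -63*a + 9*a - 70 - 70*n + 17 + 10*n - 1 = -54*a - 60*n - 54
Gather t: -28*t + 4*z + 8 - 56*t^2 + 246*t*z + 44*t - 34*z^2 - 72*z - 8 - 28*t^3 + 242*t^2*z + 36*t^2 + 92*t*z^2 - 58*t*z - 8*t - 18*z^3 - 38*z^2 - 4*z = -28*t^3 + t^2*(242*z - 20) + t*(92*z^2 + 188*z + 8) - 18*z^3 - 72*z^2 - 72*z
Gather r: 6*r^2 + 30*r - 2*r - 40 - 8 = 6*r^2 + 28*r - 48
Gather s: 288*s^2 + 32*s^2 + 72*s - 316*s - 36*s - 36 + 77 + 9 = 320*s^2 - 280*s + 50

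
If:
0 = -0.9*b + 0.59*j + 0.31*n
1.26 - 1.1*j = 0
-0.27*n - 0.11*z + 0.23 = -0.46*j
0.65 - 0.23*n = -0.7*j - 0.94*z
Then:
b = 1.83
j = 1.15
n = 3.12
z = -0.78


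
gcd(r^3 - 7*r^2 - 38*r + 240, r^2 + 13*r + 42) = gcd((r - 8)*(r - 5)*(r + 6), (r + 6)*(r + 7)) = r + 6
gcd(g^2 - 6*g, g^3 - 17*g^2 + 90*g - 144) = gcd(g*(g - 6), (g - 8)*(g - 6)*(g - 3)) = g - 6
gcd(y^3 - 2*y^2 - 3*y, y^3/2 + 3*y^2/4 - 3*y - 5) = 1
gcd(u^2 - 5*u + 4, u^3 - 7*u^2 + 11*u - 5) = u - 1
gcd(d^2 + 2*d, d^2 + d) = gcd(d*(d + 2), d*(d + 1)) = d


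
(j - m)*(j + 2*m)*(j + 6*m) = j^3 + 7*j^2*m + 4*j*m^2 - 12*m^3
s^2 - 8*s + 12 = (s - 6)*(s - 2)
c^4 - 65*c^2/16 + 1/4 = (c - 2)*(c - 1/4)*(c + 1/4)*(c + 2)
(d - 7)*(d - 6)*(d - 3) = d^3 - 16*d^2 + 81*d - 126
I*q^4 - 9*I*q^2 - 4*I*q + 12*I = (q - 3)*(q + 2)^2*(I*q - I)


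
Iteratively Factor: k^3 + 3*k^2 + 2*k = (k)*(k^2 + 3*k + 2) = k*(k + 2)*(k + 1)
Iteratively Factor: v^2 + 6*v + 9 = (v + 3)*(v + 3)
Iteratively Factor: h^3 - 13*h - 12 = (h - 4)*(h^2 + 4*h + 3) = (h - 4)*(h + 3)*(h + 1)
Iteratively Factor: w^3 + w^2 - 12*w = (w)*(w^2 + w - 12) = w*(w - 3)*(w + 4)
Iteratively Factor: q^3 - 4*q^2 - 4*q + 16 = (q - 4)*(q^2 - 4) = (q - 4)*(q + 2)*(q - 2)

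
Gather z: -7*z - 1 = -7*z - 1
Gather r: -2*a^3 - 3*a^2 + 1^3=-2*a^3 - 3*a^2 + 1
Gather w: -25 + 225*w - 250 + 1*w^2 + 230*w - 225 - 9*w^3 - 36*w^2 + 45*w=-9*w^3 - 35*w^2 + 500*w - 500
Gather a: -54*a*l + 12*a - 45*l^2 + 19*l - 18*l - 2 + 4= a*(12 - 54*l) - 45*l^2 + l + 2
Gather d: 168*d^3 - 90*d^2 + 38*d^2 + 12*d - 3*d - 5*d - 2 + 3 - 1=168*d^3 - 52*d^2 + 4*d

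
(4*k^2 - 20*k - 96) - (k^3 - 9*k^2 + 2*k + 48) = -k^3 + 13*k^2 - 22*k - 144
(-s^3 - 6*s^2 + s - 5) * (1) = -s^3 - 6*s^2 + s - 5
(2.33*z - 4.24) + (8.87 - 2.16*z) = 0.17*z + 4.63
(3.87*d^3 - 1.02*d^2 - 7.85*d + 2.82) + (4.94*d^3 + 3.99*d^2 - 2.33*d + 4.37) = 8.81*d^3 + 2.97*d^2 - 10.18*d + 7.19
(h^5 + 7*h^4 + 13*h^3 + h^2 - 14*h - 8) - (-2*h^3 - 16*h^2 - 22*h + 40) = h^5 + 7*h^4 + 15*h^3 + 17*h^2 + 8*h - 48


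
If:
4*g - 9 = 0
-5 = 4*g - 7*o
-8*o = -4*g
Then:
No Solution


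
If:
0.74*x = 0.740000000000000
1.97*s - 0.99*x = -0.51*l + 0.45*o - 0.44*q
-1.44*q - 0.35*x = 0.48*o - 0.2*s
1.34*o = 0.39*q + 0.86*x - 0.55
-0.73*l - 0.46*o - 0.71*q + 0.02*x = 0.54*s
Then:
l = -0.39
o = 0.17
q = -0.20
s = 0.69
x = 1.00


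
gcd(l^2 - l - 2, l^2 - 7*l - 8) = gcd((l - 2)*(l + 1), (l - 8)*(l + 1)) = l + 1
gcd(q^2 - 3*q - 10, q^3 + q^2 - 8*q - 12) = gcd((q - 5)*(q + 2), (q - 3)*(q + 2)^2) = q + 2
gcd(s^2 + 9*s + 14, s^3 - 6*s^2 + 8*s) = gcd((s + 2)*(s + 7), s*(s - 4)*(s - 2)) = 1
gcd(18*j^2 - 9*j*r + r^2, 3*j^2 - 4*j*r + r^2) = -3*j + r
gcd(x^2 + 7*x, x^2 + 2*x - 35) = x + 7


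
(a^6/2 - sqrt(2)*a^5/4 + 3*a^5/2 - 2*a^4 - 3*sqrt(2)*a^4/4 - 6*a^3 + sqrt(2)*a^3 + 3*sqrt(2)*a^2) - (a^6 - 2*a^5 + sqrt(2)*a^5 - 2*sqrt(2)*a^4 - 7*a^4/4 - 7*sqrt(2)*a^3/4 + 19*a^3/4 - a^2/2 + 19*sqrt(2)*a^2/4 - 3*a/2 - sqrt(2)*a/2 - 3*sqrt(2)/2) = -a^6/2 - 5*sqrt(2)*a^5/4 + 7*a^5/2 - a^4/4 + 5*sqrt(2)*a^4/4 - 43*a^3/4 + 11*sqrt(2)*a^3/4 - 7*sqrt(2)*a^2/4 + a^2/2 + sqrt(2)*a/2 + 3*a/2 + 3*sqrt(2)/2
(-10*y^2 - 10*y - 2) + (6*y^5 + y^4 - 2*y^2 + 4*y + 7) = 6*y^5 + y^4 - 12*y^2 - 6*y + 5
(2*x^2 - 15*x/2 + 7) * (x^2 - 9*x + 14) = 2*x^4 - 51*x^3/2 + 205*x^2/2 - 168*x + 98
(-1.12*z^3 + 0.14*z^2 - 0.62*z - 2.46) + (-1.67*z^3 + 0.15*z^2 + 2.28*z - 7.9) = -2.79*z^3 + 0.29*z^2 + 1.66*z - 10.36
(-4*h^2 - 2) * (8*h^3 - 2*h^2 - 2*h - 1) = -32*h^5 + 8*h^4 - 8*h^3 + 8*h^2 + 4*h + 2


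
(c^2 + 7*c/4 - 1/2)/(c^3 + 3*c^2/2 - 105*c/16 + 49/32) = 8*(c + 2)/(8*c^2 + 14*c - 49)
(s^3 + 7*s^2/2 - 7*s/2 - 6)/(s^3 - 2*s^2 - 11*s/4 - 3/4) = 2*(-2*s^3 - 7*s^2 + 7*s + 12)/(-4*s^3 + 8*s^2 + 11*s + 3)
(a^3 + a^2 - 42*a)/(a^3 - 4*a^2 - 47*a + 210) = a/(a - 5)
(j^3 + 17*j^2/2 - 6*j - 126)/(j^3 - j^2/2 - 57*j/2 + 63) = (j + 6)/(j - 3)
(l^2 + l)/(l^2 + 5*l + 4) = l/(l + 4)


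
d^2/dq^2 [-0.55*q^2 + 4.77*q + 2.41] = -1.10000000000000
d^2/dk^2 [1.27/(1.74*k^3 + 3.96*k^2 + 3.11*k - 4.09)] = (-(13.2588*k + 10.0584)*(1.74*k^3 + 3.96*k^2 + 3.11*k - 4.09) + 1.27*(5.22*k^2 + 7.92*k + 3.11)*(10.44*k^2 + 15.84*k + 6.22))/(1.74*k^3 + 3.96*k^2 + 3.11*k - 4.09)^3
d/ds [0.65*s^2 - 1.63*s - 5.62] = 1.3*s - 1.63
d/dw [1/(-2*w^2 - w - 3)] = (4*w + 1)/(2*w^2 + w + 3)^2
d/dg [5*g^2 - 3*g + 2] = 10*g - 3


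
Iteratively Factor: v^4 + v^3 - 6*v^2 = (v)*(v^3 + v^2 - 6*v) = v*(v + 3)*(v^2 - 2*v) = v*(v - 2)*(v + 3)*(v)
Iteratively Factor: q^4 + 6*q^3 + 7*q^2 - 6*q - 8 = (q + 2)*(q^3 + 4*q^2 - q - 4) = (q + 2)*(q + 4)*(q^2 - 1) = (q - 1)*(q + 2)*(q + 4)*(q + 1)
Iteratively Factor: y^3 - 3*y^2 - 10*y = (y - 5)*(y^2 + 2*y) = (y - 5)*(y + 2)*(y)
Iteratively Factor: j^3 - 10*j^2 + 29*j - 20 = (j - 4)*(j^2 - 6*j + 5) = (j - 4)*(j - 1)*(j - 5)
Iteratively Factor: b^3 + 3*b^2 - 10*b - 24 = (b + 4)*(b^2 - b - 6) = (b - 3)*(b + 4)*(b + 2)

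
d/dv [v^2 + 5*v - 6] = 2*v + 5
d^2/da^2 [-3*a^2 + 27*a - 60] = -6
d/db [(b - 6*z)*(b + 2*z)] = 2*b - 4*z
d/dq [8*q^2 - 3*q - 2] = 16*q - 3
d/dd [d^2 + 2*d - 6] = 2*d + 2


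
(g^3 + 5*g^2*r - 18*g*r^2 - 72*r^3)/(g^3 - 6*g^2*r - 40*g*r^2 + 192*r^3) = (-g - 3*r)/(-g + 8*r)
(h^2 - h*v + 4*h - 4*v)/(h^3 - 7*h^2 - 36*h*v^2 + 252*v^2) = (h^2 - h*v + 4*h - 4*v)/(h^3 - 7*h^2 - 36*h*v^2 + 252*v^2)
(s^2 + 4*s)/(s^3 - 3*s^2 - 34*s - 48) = s*(s + 4)/(s^3 - 3*s^2 - 34*s - 48)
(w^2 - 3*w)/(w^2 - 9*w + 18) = w/(w - 6)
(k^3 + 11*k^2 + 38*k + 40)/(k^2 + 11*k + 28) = (k^2 + 7*k + 10)/(k + 7)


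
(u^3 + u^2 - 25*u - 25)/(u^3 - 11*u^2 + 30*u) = (u^2 + 6*u + 5)/(u*(u - 6))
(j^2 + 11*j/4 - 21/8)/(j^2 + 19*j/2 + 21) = (j - 3/4)/(j + 6)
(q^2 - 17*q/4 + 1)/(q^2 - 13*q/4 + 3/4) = (q - 4)/(q - 3)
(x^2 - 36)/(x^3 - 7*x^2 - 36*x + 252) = 1/(x - 7)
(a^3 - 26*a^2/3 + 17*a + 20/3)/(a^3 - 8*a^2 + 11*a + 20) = (a + 1/3)/(a + 1)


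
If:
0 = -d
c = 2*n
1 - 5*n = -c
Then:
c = 2/3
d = 0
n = 1/3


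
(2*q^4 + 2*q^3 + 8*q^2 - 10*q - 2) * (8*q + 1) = 16*q^5 + 18*q^4 + 66*q^3 - 72*q^2 - 26*q - 2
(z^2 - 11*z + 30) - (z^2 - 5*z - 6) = 36 - 6*z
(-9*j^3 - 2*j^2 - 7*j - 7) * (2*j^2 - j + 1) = -18*j^5 + 5*j^4 - 21*j^3 - 9*j^2 - 7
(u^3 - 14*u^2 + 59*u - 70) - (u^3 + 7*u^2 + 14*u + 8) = -21*u^2 + 45*u - 78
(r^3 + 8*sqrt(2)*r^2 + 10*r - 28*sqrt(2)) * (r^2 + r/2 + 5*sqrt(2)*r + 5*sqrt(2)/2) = r^5 + r^4/2 + 13*sqrt(2)*r^4 + 13*sqrt(2)*r^3/2 + 90*r^3 + 22*sqrt(2)*r^2 + 45*r^2 - 280*r + 11*sqrt(2)*r - 140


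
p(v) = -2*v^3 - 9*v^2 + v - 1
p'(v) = -6*v^2 - 18*v + 1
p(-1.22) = -11.98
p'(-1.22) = 14.03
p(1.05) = -12.19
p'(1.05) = -24.52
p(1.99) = -50.41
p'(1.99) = -58.58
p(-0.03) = -1.04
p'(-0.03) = 1.53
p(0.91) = -9.05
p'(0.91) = -20.35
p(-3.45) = -29.45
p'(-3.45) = -8.32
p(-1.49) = -15.86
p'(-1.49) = 14.50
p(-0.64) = -4.80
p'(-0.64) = 10.06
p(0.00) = -1.00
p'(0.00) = 1.00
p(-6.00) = 101.00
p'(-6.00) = -107.00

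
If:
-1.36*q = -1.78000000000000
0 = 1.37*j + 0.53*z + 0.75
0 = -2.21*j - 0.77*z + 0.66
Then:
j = 7.97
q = 1.31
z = -22.01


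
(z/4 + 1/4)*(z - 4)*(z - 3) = z^3/4 - 3*z^2/2 + 5*z/4 + 3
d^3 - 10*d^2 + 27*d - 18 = (d - 6)*(d - 3)*(d - 1)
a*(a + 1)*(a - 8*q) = a^3 - 8*a^2*q + a^2 - 8*a*q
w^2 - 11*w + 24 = (w - 8)*(w - 3)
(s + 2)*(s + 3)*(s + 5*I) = s^3 + 5*s^2 + 5*I*s^2 + 6*s + 25*I*s + 30*I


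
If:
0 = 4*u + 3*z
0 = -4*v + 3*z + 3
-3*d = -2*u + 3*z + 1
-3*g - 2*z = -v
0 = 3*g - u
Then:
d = -31/12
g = -3/8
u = -9/8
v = 15/8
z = 3/2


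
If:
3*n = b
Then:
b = 3*n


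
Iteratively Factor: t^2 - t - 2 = (t - 2)*(t + 1)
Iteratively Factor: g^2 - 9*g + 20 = (g - 4)*(g - 5)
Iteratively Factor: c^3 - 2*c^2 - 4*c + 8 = (c - 2)*(c^2 - 4) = (c - 2)^2*(c + 2)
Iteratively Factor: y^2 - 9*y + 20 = (y - 4)*(y - 5)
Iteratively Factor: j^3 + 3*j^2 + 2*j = (j)*(j^2 + 3*j + 2) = j*(j + 1)*(j + 2)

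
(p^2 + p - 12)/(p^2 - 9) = (p + 4)/(p + 3)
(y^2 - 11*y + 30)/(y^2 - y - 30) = (y - 5)/(y + 5)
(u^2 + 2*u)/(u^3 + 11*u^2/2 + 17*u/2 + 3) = 2*u/(2*u^2 + 7*u + 3)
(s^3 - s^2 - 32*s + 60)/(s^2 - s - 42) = (s^2 - 7*s + 10)/(s - 7)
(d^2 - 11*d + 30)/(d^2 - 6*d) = (d - 5)/d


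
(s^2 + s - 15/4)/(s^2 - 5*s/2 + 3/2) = (s + 5/2)/(s - 1)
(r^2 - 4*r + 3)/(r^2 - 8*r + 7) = (r - 3)/(r - 7)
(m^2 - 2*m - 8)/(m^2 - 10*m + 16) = (m^2 - 2*m - 8)/(m^2 - 10*m + 16)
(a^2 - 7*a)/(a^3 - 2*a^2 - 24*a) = (7 - a)/(-a^2 + 2*a + 24)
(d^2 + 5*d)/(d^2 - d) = (d + 5)/(d - 1)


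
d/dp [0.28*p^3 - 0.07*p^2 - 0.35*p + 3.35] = 0.84*p^2 - 0.14*p - 0.35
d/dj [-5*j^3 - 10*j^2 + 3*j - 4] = -15*j^2 - 20*j + 3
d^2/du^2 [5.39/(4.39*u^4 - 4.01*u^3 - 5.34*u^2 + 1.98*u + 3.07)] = ((-283.9452*u^2 + 129.6834*u + 57.5652)*(4.39*u^4 - 4.01*u^3 - 5.34*u^2 + 1.98*u + 3.07) + 5.39*(17.56*u^3 - 12.03*u^2 - 10.68*u + 1.98)*(35.12*u^3 - 24.06*u^2 - 21.36*u + 3.96))/(4.39*u^4 - 4.01*u^3 - 5.34*u^2 + 1.98*u + 3.07)^3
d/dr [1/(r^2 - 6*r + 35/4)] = 32*(3 - r)/(4*r^2 - 24*r + 35)^2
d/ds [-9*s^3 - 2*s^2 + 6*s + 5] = -27*s^2 - 4*s + 6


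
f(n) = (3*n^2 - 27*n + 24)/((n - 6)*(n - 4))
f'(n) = (6*n - 27)/((n - 6)*(n - 4)) - (3*n^2 - 27*n + 24)/((n - 6)*(n - 4)^2) - (3*n^2 - 27*n + 24)/((n - 6)^2*(n - 4))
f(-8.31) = 2.59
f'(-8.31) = -0.05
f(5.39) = 40.54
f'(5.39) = 31.00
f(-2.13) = 1.91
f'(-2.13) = -0.25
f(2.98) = -9.68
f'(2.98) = -15.66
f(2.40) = -4.08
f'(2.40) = -5.87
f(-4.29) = 2.29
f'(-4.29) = -0.12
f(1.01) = -0.01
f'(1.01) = -1.41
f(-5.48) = 2.41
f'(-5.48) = -0.09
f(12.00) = 2.75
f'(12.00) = 0.14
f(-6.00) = 2.45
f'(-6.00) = -0.08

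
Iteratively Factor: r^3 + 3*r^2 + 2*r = (r + 2)*(r^2 + r) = (r + 1)*(r + 2)*(r)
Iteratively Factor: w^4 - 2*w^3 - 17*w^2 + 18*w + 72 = (w - 3)*(w^3 + w^2 - 14*w - 24) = (w - 3)*(w + 2)*(w^2 - w - 12) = (w - 4)*(w - 3)*(w + 2)*(w + 3)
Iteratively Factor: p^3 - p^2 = (p - 1)*(p^2) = p*(p - 1)*(p)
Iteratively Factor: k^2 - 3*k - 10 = (k - 5)*(k + 2)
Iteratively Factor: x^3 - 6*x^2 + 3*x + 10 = (x - 5)*(x^2 - x - 2) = (x - 5)*(x + 1)*(x - 2)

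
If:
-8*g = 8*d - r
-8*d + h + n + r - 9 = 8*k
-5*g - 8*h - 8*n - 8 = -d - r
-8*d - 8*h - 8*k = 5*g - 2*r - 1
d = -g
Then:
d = 32*n/7 + 76/7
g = -32*n/7 - 76/7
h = 17*n/7 + 50/7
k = -29*n/7 - 621/56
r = 0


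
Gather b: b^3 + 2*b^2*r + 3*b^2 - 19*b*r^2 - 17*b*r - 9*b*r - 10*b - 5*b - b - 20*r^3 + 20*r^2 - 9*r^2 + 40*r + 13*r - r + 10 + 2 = b^3 + b^2*(2*r + 3) + b*(-19*r^2 - 26*r - 16) - 20*r^3 + 11*r^2 + 52*r + 12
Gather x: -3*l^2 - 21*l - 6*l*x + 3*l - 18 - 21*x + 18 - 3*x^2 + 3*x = -3*l^2 - 18*l - 3*x^2 + x*(-6*l - 18)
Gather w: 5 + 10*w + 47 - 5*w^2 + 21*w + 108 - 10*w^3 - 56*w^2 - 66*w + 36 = -10*w^3 - 61*w^2 - 35*w + 196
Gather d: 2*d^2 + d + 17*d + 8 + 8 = 2*d^2 + 18*d + 16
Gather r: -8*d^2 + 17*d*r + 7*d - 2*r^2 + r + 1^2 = -8*d^2 + 7*d - 2*r^2 + r*(17*d + 1) + 1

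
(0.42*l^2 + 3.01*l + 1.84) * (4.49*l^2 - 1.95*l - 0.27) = 1.8858*l^4 + 12.6959*l^3 + 2.2787*l^2 - 4.4007*l - 0.4968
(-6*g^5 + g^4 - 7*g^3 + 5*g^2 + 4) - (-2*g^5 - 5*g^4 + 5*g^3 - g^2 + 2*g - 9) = -4*g^5 + 6*g^4 - 12*g^3 + 6*g^2 - 2*g + 13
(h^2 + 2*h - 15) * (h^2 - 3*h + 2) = h^4 - h^3 - 19*h^2 + 49*h - 30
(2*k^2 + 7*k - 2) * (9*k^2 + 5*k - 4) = 18*k^4 + 73*k^3 + 9*k^2 - 38*k + 8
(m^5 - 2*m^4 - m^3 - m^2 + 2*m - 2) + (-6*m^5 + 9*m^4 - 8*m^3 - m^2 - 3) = -5*m^5 + 7*m^4 - 9*m^3 - 2*m^2 + 2*m - 5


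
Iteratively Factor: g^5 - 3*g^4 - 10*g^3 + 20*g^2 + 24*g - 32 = (g - 4)*(g^4 + g^3 - 6*g^2 - 4*g + 8) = (g - 4)*(g - 1)*(g^3 + 2*g^2 - 4*g - 8) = (g - 4)*(g - 1)*(g + 2)*(g^2 - 4) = (g - 4)*(g - 2)*(g - 1)*(g + 2)*(g + 2)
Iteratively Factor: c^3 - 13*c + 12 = (c - 1)*(c^2 + c - 12) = (c - 1)*(c + 4)*(c - 3)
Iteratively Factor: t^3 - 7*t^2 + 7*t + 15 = (t - 5)*(t^2 - 2*t - 3) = (t - 5)*(t + 1)*(t - 3)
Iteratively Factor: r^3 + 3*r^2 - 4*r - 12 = (r - 2)*(r^2 + 5*r + 6) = (r - 2)*(r + 2)*(r + 3)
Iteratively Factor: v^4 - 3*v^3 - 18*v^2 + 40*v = (v)*(v^3 - 3*v^2 - 18*v + 40) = v*(v - 5)*(v^2 + 2*v - 8) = v*(v - 5)*(v + 4)*(v - 2)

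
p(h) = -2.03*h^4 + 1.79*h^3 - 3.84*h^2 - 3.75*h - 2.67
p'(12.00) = -13353.99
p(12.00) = -39601.59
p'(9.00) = -5557.38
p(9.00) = -12361.38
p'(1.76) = -44.90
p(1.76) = -30.88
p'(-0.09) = -3.01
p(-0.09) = -2.37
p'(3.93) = -443.86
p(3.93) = -452.31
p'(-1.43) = 41.96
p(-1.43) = -18.88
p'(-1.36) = 37.05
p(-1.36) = -16.12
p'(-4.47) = 863.11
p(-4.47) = -1032.96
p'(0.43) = -6.71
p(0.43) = -4.92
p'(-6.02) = 2008.61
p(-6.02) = -3175.91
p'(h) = -8.12*h^3 + 5.37*h^2 - 7.68*h - 3.75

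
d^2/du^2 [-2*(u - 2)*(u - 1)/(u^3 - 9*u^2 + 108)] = 4*(-u^4 - 3*u^3 - 93*u^2 + 135*u - 378)/(u^7 - 15*u^6 + 27*u^5 + 459*u^4 - 1296*u^3 - 5832*u^2 + 11664*u + 34992)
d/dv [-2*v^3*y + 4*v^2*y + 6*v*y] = 2*y*(-3*v^2 + 4*v + 3)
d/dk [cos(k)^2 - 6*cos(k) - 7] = 2*(3 - cos(k))*sin(k)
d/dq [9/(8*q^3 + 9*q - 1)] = 27*(-8*q^2 - 3)/(8*q^3 + 9*q - 1)^2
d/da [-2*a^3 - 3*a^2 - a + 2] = -6*a^2 - 6*a - 1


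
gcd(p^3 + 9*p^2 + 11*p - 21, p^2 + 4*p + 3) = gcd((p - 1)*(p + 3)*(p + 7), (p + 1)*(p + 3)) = p + 3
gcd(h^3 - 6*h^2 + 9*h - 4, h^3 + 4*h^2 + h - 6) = h - 1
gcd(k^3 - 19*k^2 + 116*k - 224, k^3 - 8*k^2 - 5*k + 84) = k^2 - 11*k + 28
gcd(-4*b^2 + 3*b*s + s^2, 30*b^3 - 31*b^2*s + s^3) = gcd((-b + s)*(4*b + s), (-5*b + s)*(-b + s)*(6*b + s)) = -b + s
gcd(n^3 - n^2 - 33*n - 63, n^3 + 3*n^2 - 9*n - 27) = n^2 + 6*n + 9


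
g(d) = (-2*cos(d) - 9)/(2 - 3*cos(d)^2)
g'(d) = 2*sin(d)/(2 - 3*cos(d)^2) - 6*(-2*cos(d) - 9)*sin(d)*cos(d)/(2 - 3*cos(d)^2)^2 = 2*(3*cos(d)^2 + 27*cos(d) + 2)*sin(d)/(3*sin(d)^2 - 1)^2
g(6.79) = 36.66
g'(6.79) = 315.11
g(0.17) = 12.00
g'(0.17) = 12.77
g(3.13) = 7.00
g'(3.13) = -0.51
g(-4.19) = -6.39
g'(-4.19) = -11.84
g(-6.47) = 12.23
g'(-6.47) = -14.52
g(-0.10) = 11.33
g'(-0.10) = -6.75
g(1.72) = -4.50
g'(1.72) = -1.03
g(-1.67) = -4.47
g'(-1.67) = 0.33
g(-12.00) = 78.43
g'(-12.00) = 1555.78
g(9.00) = 14.63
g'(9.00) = -68.90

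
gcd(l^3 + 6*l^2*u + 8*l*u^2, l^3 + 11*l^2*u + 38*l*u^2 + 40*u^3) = l^2 + 6*l*u + 8*u^2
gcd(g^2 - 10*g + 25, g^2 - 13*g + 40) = g - 5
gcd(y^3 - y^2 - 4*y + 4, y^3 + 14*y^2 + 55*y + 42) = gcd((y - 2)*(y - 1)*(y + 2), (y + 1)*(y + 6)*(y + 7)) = 1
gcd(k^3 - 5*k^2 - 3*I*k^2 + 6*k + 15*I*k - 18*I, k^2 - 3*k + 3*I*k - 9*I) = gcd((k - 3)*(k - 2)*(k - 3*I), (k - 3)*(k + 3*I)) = k - 3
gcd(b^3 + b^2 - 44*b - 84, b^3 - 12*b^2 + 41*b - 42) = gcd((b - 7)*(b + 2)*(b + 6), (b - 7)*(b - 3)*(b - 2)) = b - 7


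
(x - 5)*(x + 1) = x^2 - 4*x - 5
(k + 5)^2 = k^2 + 10*k + 25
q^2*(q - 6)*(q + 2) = q^4 - 4*q^3 - 12*q^2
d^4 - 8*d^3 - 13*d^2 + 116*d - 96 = (d - 8)*(d - 3)*(d - 1)*(d + 4)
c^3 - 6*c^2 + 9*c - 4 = (c - 4)*(c - 1)^2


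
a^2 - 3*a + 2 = (a - 2)*(a - 1)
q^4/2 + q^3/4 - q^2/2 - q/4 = q*(q/2 + 1/2)*(q - 1)*(q + 1/2)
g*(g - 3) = g^2 - 3*g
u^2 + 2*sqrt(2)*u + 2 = (u + sqrt(2))^2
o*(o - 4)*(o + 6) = o^3 + 2*o^2 - 24*o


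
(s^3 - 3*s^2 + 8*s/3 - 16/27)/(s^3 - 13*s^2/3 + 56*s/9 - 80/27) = (3*s - 1)/(3*s - 5)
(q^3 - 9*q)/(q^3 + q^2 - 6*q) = (q - 3)/(q - 2)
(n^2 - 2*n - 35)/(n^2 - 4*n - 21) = (n + 5)/(n + 3)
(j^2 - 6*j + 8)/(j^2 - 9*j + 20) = (j - 2)/(j - 5)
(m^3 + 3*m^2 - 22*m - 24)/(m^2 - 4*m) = m + 7 + 6/m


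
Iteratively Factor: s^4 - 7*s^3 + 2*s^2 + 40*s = (s + 2)*(s^3 - 9*s^2 + 20*s) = s*(s + 2)*(s^2 - 9*s + 20) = s*(s - 4)*(s + 2)*(s - 5)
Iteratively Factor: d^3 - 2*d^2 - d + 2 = (d - 2)*(d^2 - 1) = (d - 2)*(d - 1)*(d + 1)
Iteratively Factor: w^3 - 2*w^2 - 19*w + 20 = (w + 4)*(w^2 - 6*w + 5) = (w - 1)*(w + 4)*(w - 5)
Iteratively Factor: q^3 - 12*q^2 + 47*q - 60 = (q - 4)*(q^2 - 8*q + 15) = (q - 4)*(q - 3)*(q - 5)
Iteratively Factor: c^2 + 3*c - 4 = (c - 1)*(c + 4)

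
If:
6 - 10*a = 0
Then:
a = 3/5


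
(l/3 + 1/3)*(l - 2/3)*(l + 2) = l^3/3 + 7*l^2/9 - 4/9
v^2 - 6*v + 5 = (v - 5)*(v - 1)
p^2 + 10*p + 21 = (p + 3)*(p + 7)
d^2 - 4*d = d*(d - 4)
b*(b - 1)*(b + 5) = b^3 + 4*b^2 - 5*b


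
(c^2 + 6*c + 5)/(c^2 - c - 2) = (c + 5)/(c - 2)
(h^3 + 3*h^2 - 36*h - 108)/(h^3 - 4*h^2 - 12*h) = (h^2 + 9*h + 18)/(h*(h + 2))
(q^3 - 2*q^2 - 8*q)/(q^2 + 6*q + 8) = q*(q - 4)/(q + 4)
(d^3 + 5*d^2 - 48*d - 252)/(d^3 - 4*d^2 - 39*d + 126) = (d + 6)/(d - 3)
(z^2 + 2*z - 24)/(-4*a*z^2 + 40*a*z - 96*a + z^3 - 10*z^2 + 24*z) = (z + 6)/(-4*a*z + 24*a + z^2 - 6*z)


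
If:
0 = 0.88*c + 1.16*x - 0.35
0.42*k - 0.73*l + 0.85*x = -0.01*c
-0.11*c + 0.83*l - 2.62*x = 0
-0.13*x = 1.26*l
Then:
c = 0.42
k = 0.03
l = 0.00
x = -0.02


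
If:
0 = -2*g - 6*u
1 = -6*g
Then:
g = -1/6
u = 1/18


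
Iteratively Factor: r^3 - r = (r - 1)*(r^2 + r) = (r - 1)*(r + 1)*(r)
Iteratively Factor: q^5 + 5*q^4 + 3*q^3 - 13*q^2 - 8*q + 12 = (q + 3)*(q^4 + 2*q^3 - 3*q^2 - 4*q + 4) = (q - 1)*(q + 3)*(q^3 + 3*q^2 - 4) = (q - 1)*(q + 2)*(q + 3)*(q^2 + q - 2) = (q - 1)*(q + 2)^2*(q + 3)*(q - 1)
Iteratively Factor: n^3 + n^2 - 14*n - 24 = (n + 2)*(n^2 - n - 12) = (n - 4)*(n + 2)*(n + 3)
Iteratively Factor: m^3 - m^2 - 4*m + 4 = (m - 1)*(m^2 - 4) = (m - 1)*(m + 2)*(m - 2)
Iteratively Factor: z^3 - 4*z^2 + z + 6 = (z - 2)*(z^2 - 2*z - 3) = (z - 3)*(z - 2)*(z + 1)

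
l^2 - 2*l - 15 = (l - 5)*(l + 3)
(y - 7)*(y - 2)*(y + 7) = y^3 - 2*y^2 - 49*y + 98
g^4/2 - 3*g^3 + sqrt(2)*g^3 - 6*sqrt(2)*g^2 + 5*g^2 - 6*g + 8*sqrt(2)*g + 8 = (g - 4)*(g - 2)*(sqrt(2)*g/2 + 1)^2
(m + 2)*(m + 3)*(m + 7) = m^3 + 12*m^2 + 41*m + 42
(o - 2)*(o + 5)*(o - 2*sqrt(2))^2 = o^4 - 4*sqrt(2)*o^3 + 3*o^3 - 12*sqrt(2)*o^2 - 2*o^2 + 24*o + 40*sqrt(2)*o - 80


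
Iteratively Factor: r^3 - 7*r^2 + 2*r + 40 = (r - 5)*(r^2 - 2*r - 8) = (r - 5)*(r + 2)*(r - 4)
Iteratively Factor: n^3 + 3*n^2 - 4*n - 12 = (n + 3)*(n^2 - 4) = (n + 2)*(n + 3)*(n - 2)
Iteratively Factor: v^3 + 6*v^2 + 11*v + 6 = (v + 2)*(v^2 + 4*v + 3) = (v + 2)*(v + 3)*(v + 1)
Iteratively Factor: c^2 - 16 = (c - 4)*(c + 4)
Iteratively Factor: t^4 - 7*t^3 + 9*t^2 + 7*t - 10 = (t + 1)*(t^3 - 8*t^2 + 17*t - 10) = (t - 5)*(t + 1)*(t^2 - 3*t + 2) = (t - 5)*(t - 1)*(t + 1)*(t - 2)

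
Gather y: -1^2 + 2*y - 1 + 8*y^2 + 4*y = 8*y^2 + 6*y - 2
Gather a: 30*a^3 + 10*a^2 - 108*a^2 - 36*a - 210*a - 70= 30*a^3 - 98*a^2 - 246*a - 70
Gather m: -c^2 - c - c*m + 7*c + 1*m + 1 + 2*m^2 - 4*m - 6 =-c^2 + 6*c + 2*m^2 + m*(-c - 3) - 5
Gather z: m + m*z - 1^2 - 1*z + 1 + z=m*z + m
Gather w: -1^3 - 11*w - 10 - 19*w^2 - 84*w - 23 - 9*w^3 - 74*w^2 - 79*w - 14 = -9*w^3 - 93*w^2 - 174*w - 48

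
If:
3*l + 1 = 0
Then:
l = -1/3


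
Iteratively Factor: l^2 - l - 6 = (l - 3)*(l + 2)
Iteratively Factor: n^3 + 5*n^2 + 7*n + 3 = (n + 3)*(n^2 + 2*n + 1) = (n + 1)*(n + 3)*(n + 1)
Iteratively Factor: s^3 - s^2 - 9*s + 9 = (s - 3)*(s^2 + 2*s - 3) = (s - 3)*(s - 1)*(s + 3)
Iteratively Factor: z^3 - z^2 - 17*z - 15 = (z - 5)*(z^2 + 4*z + 3) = (z - 5)*(z + 3)*(z + 1)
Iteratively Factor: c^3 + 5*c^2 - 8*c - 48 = (c + 4)*(c^2 + c - 12) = (c - 3)*(c + 4)*(c + 4)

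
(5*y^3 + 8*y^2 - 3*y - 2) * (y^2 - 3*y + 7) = 5*y^5 - 7*y^4 + 8*y^3 + 63*y^2 - 15*y - 14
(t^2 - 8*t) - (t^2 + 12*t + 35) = -20*t - 35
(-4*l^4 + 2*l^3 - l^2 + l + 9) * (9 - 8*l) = 32*l^5 - 52*l^4 + 26*l^3 - 17*l^2 - 63*l + 81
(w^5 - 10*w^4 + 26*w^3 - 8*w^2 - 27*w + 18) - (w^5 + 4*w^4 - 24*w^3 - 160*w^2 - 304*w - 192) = -14*w^4 + 50*w^3 + 152*w^2 + 277*w + 210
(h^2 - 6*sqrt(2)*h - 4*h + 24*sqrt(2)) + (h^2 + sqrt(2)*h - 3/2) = 2*h^2 - 5*sqrt(2)*h - 4*h - 3/2 + 24*sqrt(2)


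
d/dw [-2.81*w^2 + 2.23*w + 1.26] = 2.23 - 5.62*w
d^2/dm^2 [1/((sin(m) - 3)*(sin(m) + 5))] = (-4*sin(m)^4 - 6*sin(m)^3 - 58*sin(m)^2 - 18*sin(m) + 38)/((sin(m) - 3)^3*(sin(m) + 5)^3)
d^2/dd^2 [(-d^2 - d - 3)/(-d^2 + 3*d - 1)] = 4*(2*d^3 + 3*d^2 - 15*d + 14)/(d^6 - 9*d^5 + 30*d^4 - 45*d^3 + 30*d^2 - 9*d + 1)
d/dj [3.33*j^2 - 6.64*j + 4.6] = 6.66*j - 6.64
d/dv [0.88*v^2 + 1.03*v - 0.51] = 1.76*v + 1.03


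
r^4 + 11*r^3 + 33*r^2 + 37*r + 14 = (r + 1)^2*(r + 2)*(r + 7)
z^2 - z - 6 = (z - 3)*(z + 2)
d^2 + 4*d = d*(d + 4)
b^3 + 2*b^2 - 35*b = b*(b - 5)*(b + 7)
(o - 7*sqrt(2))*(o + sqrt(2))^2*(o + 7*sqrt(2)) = o^4 + 2*sqrt(2)*o^3 - 96*o^2 - 196*sqrt(2)*o - 196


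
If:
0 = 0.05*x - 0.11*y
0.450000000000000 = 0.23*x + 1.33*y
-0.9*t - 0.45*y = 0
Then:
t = -0.12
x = 0.54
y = 0.25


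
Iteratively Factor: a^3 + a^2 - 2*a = (a)*(a^2 + a - 2) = a*(a - 1)*(a + 2)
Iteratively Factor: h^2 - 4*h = (h)*(h - 4)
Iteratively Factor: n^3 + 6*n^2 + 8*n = (n)*(n^2 + 6*n + 8) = n*(n + 4)*(n + 2)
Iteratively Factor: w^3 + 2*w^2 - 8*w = (w)*(w^2 + 2*w - 8) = w*(w - 2)*(w + 4)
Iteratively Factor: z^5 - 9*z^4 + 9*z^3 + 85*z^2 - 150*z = (z - 5)*(z^4 - 4*z^3 - 11*z^2 + 30*z) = (z - 5)^2*(z^3 + z^2 - 6*z) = (z - 5)^2*(z - 2)*(z^2 + 3*z) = z*(z - 5)^2*(z - 2)*(z + 3)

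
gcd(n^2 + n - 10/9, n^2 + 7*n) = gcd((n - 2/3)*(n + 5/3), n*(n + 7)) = 1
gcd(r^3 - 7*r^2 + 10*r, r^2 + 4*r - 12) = r - 2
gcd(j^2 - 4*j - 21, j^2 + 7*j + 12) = j + 3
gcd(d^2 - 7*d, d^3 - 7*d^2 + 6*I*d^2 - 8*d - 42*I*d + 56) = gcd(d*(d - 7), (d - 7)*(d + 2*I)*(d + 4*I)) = d - 7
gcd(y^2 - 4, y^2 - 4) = y^2 - 4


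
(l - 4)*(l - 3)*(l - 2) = l^3 - 9*l^2 + 26*l - 24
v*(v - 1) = v^2 - v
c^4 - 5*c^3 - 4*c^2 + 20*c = c*(c - 5)*(c - 2)*(c + 2)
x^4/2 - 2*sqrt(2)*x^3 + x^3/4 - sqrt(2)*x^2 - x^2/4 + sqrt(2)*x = x*(x/2 + 1/2)*(x - 1/2)*(x - 4*sqrt(2))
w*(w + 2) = w^2 + 2*w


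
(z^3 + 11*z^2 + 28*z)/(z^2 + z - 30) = z*(z^2 + 11*z + 28)/(z^2 + z - 30)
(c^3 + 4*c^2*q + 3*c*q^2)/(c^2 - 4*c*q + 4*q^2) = c*(c^2 + 4*c*q + 3*q^2)/(c^2 - 4*c*q + 4*q^2)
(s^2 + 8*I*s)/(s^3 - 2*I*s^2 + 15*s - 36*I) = s*(s + 8*I)/(s^3 - 2*I*s^2 + 15*s - 36*I)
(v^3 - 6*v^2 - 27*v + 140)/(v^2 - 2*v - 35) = v - 4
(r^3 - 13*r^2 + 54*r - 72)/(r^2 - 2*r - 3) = (r^2 - 10*r + 24)/(r + 1)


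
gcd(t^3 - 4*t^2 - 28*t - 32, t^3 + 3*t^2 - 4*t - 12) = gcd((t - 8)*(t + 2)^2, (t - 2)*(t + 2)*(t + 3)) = t + 2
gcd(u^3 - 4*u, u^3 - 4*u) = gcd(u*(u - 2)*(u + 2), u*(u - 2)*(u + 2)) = u^3 - 4*u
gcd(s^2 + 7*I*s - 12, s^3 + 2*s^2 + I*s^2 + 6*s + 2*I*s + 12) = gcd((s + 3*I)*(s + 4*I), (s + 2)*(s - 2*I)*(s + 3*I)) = s + 3*I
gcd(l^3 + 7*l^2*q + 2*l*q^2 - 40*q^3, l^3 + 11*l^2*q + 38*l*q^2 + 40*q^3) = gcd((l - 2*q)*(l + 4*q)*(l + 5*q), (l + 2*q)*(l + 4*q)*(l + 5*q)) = l^2 + 9*l*q + 20*q^2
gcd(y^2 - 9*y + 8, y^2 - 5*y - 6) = 1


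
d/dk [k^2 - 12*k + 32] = 2*k - 12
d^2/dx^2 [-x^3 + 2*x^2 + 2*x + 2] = 4 - 6*x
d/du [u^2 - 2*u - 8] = 2*u - 2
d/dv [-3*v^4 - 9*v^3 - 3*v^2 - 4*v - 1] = -12*v^3 - 27*v^2 - 6*v - 4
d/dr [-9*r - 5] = -9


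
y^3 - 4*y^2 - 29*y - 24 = (y - 8)*(y + 1)*(y + 3)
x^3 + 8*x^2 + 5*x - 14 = (x - 1)*(x + 2)*(x + 7)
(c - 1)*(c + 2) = c^2 + c - 2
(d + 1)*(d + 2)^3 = d^4 + 7*d^3 + 18*d^2 + 20*d + 8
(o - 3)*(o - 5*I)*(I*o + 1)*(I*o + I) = -o^4 + 2*o^3 + 6*I*o^3 + 8*o^2 - 12*I*o^2 - 10*o - 18*I*o - 15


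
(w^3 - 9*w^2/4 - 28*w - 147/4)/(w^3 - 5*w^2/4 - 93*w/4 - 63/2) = (w - 7)/(w - 6)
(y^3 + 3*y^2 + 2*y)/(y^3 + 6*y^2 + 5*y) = (y + 2)/(y + 5)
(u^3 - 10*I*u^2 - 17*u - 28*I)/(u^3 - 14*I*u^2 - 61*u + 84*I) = (u + I)/(u - 3*I)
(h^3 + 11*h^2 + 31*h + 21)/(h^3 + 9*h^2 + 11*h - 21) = (h + 1)/(h - 1)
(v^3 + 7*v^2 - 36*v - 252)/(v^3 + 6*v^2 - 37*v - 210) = (v + 6)/(v + 5)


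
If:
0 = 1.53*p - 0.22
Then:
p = 0.14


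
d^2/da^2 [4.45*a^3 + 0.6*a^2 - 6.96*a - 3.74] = 26.7*a + 1.2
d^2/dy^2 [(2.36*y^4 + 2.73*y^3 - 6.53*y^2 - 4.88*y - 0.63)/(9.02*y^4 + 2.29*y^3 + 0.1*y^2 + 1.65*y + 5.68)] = (-9.09494701772928e-13*y^10 + 346.732407999998*y^9 - 3200.472792*y^8 - 6010.020588*y^7 - 5700.74557*y^6 - 3004.683402*y^5 + 8177.044074*y^4 + 6554.289854*y^3 + 2224.145886*y^2 + 593.632668*y - 332.590894)/(733.870808*y^12 + 558.945948*y^11 + 166.313466*y^10 + 427.136449*y^9 + 1592.717466*y^8 + 738.906459*y^7 + 196.038574*y^6 + 533.770035*y^5 + 1002.778974*y^4 + 231.758013*y^3 + 56.07012*y^2 + 159.69888*y + 183.250432)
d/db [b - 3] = 1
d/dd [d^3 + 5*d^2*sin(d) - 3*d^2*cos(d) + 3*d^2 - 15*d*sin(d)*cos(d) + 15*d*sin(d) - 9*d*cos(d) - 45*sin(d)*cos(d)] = 3*d^2*sin(d) + 5*d^2*cos(d) + 3*d^2 + 19*d*sin(d) + 9*d*cos(d) - 15*d*cos(2*d) + 6*d + 15*sin(d) - 15*sin(2*d)/2 - 9*cos(d) - 45*cos(2*d)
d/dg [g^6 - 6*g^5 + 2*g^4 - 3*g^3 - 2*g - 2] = 6*g^5 - 30*g^4 + 8*g^3 - 9*g^2 - 2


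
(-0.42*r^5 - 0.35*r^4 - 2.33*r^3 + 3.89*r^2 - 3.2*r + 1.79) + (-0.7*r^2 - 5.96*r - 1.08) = -0.42*r^5 - 0.35*r^4 - 2.33*r^3 + 3.19*r^2 - 9.16*r + 0.71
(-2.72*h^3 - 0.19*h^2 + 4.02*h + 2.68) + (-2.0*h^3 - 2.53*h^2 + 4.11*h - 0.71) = -4.72*h^3 - 2.72*h^2 + 8.13*h + 1.97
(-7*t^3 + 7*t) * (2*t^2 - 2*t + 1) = -14*t^5 + 14*t^4 + 7*t^3 - 14*t^2 + 7*t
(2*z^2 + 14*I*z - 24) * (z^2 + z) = 2*z^4 + 2*z^3 + 14*I*z^3 - 24*z^2 + 14*I*z^2 - 24*z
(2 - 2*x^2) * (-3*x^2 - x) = 6*x^4 + 2*x^3 - 6*x^2 - 2*x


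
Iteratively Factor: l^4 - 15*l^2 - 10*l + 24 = (l - 4)*(l^3 + 4*l^2 + l - 6) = (l - 4)*(l + 3)*(l^2 + l - 2) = (l - 4)*(l - 1)*(l + 3)*(l + 2)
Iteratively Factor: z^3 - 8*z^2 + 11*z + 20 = (z - 5)*(z^2 - 3*z - 4) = (z - 5)*(z + 1)*(z - 4)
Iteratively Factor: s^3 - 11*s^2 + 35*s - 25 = (s - 5)*(s^2 - 6*s + 5) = (s - 5)^2*(s - 1)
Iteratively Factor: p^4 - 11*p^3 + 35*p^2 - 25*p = (p)*(p^3 - 11*p^2 + 35*p - 25) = p*(p - 5)*(p^2 - 6*p + 5) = p*(p - 5)*(p - 1)*(p - 5)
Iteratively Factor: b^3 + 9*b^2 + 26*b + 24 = (b + 4)*(b^2 + 5*b + 6) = (b + 2)*(b + 4)*(b + 3)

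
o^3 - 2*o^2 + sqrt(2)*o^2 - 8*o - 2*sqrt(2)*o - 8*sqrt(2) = (o - 4)*(o + 2)*(o + sqrt(2))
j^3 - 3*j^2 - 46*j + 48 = (j - 8)*(j - 1)*(j + 6)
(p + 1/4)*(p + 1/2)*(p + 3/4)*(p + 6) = p^4 + 15*p^3/2 + 155*p^2/16 + 135*p/32 + 9/16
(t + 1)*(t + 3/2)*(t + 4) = t^3 + 13*t^2/2 + 23*t/2 + 6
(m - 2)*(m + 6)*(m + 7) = m^3 + 11*m^2 + 16*m - 84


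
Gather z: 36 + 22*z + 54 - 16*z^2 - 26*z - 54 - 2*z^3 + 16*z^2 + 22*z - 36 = -2*z^3 + 18*z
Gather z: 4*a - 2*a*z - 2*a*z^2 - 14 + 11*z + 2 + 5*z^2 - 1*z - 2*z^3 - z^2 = 4*a - 2*z^3 + z^2*(4 - 2*a) + z*(10 - 2*a) - 12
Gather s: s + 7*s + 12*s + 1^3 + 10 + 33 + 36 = 20*s + 80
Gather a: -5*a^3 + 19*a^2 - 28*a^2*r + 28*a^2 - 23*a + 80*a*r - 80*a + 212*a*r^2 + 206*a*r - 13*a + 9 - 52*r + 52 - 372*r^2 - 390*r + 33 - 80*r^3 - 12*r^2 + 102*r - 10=-5*a^3 + a^2*(47 - 28*r) + a*(212*r^2 + 286*r - 116) - 80*r^3 - 384*r^2 - 340*r + 84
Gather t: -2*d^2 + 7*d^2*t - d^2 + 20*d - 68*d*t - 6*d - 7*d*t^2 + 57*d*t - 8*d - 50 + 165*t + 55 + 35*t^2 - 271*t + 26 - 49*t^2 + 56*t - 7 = -3*d^2 + 6*d + t^2*(-7*d - 14) + t*(7*d^2 - 11*d - 50) + 24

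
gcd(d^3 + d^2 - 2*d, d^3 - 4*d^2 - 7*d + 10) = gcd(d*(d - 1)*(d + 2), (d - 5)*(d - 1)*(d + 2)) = d^2 + d - 2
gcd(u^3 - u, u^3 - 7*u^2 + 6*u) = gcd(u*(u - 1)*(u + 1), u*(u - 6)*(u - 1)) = u^2 - u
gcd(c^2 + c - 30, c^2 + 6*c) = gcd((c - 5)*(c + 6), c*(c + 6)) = c + 6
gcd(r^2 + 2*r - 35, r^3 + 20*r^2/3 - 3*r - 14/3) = r + 7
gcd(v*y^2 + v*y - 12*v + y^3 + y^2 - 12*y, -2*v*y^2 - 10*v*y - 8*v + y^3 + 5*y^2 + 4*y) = y + 4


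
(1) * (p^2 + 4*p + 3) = p^2 + 4*p + 3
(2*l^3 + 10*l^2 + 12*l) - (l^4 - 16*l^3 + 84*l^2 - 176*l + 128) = -l^4 + 18*l^3 - 74*l^2 + 188*l - 128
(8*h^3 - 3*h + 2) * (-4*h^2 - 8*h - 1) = -32*h^5 - 64*h^4 + 4*h^3 + 16*h^2 - 13*h - 2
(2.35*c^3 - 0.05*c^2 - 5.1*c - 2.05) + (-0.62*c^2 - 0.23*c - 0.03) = 2.35*c^3 - 0.67*c^2 - 5.33*c - 2.08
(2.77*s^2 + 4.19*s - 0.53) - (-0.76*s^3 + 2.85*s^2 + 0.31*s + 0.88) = 0.76*s^3 - 0.0800000000000001*s^2 + 3.88*s - 1.41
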